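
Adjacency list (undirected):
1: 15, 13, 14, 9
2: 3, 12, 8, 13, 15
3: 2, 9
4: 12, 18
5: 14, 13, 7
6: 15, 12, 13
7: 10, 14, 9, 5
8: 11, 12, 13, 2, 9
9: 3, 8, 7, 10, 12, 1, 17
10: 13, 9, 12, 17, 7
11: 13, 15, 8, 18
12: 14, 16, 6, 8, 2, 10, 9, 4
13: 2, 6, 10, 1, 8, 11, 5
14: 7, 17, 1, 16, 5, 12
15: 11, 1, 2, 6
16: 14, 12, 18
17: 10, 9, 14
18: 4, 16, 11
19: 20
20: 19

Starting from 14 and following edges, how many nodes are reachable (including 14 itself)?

BFS from 14 visits: 14, 17, 16, 12, 7, 5, 1, 10, 9, 18, 8, 6, 4, 2, 13, 15, 3, 11
Reachable nodes: 18 of 20 total.

18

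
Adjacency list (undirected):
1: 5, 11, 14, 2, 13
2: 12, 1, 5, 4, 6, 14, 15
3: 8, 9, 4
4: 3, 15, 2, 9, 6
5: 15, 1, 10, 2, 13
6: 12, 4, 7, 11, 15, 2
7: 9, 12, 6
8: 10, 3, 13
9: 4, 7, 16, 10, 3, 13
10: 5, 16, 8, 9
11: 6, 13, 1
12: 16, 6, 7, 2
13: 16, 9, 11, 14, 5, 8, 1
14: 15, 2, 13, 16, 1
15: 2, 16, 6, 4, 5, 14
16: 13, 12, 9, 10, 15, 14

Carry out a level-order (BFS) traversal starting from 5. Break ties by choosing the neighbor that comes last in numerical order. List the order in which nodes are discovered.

5, 15, 13, 10, 2, 1, 16, 14, 6, 4, 11, 9, 8, 12, 7, 3

Visit 5; enqueue 15, 13, 10, 2, 1 → queue [15, 13, 10, 2, 1]
Visit 15; enqueue 16, 14, 6, 4 → queue [13, 10, 2, 1, 16, 14, 6, 4]
Visit 13; enqueue 11, 9, 8 → queue [10, 2, 1, 16, 14, 6, 4, 11, 9, 8]
Visit 10 → queue [2, 1, 16, 14, 6, 4, 11, 9, 8]
Visit 2; enqueue 12 → queue [1, 16, 14, 6, 4, 11, 9, 8, 12]
Visit 1 → queue [16, 14, 6, 4, 11, 9, 8, 12]
Visit 16 → queue [14, 6, 4, 11, 9, 8, 12]
Visit 14 → queue [6, 4, 11, 9, 8, 12]
Visit 6; enqueue 7 → queue [4, 11, 9, 8, 12, 7]
Visit 4; enqueue 3 → queue [11, 9, 8, 12, 7, 3]
Visit 11 → queue [9, 8, 12, 7, 3]
Visit 9 → queue [8, 12, 7, 3]
Visit 8 → queue [12, 7, 3]
Visit 12 → queue [7, 3]
Visit 7 → queue [3]
Visit 3 → queue []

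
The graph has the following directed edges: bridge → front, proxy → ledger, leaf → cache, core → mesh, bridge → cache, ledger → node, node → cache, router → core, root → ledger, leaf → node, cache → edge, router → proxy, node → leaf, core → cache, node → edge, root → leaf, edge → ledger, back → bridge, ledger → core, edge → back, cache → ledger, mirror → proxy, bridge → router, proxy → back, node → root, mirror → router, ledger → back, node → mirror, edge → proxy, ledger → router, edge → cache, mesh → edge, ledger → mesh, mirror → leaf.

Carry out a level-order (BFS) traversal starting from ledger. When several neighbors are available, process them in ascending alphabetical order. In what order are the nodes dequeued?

ledger -> back -> core -> mesh -> node -> router -> bridge -> cache -> edge -> leaf -> mirror -> root -> proxy -> front

Visit ledger; enqueue back, core, mesh, node, router → queue [back, core, mesh, node, router]
Visit back; enqueue bridge → queue [core, mesh, node, router, bridge]
Visit core; enqueue cache → queue [mesh, node, router, bridge, cache]
Visit mesh; enqueue edge → queue [node, router, bridge, cache, edge]
Visit node; enqueue leaf, mirror, root → queue [router, bridge, cache, edge, leaf, mirror, root]
Visit router; enqueue proxy → queue [bridge, cache, edge, leaf, mirror, root, proxy]
Visit bridge; enqueue front → queue [cache, edge, leaf, mirror, root, proxy, front]
Visit cache → queue [edge, leaf, mirror, root, proxy, front]
Visit edge → queue [leaf, mirror, root, proxy, front]
Visit leaf → queue [mirror, root, proxy, front]
Visit mirror → queue [root, proxy, front]
Visit root → queue [proxy, front]
Visit proxy → queue [front]
Visit front → queue []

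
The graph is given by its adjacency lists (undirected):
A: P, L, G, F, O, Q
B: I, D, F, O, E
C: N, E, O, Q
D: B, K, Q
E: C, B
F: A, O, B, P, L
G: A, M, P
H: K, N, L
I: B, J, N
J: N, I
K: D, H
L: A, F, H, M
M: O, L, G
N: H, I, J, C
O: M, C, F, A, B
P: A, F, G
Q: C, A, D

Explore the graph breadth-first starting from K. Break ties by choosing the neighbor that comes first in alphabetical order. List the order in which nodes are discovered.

K → D → H → B → Q → L → N → E → F → I → O → A → C → M → J → P → G

Visit K; enqueue D, H → queue [D, H]
Visit D; enqueue B, Q → queue [H, B, Q]
Visit H; enqueue L, N → queue [B, Q, L, N]
Visit B; enqueue E, F, I, O → queue [Q, L, N, E, F, I, O]
Visit Q; enqueue A, C → queue [L, N, E, F, I, O, A, C]
Visit L; enqueue M → queue [N, E, F, I, O, A, C, M]
Visit N; enqueue J → queue [E, F, I, O, A, C, M, J]
Visit E → queue [F, I, O, A, C, M, J]
Visit F; enqueue P → queue [I, O, A, C, M, J, P]
Visit I → queue [O, A, C, M, J, P]
Visit O → queue [A, C, M, J, P]
Visit A; enqueue G → queue [C, M, J, P, G]
Visit C → queue [M, J, P, G]
Visit M → queue [J, P, G]
Visit J → queue [P, G]
Visit P → queue [G]
Visit G → queue []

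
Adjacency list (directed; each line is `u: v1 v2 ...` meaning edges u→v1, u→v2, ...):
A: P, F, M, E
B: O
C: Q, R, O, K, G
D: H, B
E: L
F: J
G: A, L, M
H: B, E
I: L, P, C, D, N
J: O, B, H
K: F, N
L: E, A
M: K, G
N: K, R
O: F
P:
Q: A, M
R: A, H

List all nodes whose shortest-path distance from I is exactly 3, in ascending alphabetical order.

Level 0: I
Level 1: C, D, L, N, P
Level 2: A, B, E, G, H, K, O, Q, R
Level 3: F, M
Level 4: J

F, M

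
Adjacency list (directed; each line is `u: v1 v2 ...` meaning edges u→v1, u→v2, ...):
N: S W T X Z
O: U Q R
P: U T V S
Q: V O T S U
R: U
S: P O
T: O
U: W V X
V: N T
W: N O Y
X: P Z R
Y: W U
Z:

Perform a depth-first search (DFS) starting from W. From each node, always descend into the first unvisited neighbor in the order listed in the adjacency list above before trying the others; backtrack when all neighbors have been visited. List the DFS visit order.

Visit W
W → N
N → S
S → P
P → U
U → V
V → T
T → O
O → Q
O → R
U → X
X → Z
W → Y

W -> N -> S -> P -> U -> V -> T -> O -> Q -> R -> X -> Z -> Y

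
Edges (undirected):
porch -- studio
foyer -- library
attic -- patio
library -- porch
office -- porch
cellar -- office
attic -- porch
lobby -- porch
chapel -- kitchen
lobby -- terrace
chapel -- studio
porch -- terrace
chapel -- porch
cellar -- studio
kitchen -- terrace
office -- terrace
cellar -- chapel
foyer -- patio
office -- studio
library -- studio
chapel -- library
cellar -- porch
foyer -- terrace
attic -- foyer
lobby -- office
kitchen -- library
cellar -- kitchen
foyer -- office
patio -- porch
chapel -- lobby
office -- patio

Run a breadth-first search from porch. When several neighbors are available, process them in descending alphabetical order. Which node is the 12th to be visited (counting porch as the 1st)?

foyer

Visit porch; enqueue terrace, studio, patio, office, lobby, library, chapel, cellar, attic → queue [terrace, studio, patio, office, lobby, library, chapel, cellar, attic]
Visit terrace; enqueue kitchen, foyer → queue [studio, patio, office, lobby, library, chapel, cellar, attic, kitchen, foyer]
Visit studio → queue [patio, office, lobby, library, chapel, cellar, attic, kitchen, foyer]
Visit patio → queue [office, lobby, library, chapel, cellar, attic, kitchen, foyer]
Visit office → queue [lobby, library, chapel, cellar, attic, kitchen, foyer]
Visit lobby → queue [library, chapel, cellar, attic, kitchen, foyer]
Visit library → queue [chapel, cellar, attic, kitchen, foyer]
Visit chapel → queue [cellar, attic, kitchen, foyer]
Visit cellar → queue [attic, kitchen, foyer]
Visit attic → queue [kitchen, foyer]
Visit kitchen → queue [foyer]
Visit foyer → queue []

Visit order: porch, terrace, studio, patio, office, lobby, library, chapel, cellar, attic, kitchen, foyer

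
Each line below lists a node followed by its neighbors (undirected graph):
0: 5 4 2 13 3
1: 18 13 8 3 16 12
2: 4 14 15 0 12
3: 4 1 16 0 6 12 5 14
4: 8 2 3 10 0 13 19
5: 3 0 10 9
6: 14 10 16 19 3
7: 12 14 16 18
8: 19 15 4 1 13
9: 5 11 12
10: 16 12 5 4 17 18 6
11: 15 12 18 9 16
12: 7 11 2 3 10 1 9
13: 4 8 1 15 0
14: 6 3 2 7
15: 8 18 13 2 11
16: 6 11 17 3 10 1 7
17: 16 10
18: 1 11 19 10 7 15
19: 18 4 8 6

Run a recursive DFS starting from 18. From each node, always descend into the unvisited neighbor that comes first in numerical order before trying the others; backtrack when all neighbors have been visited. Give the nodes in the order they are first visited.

Visit 18
18 → 1
1 → 3
3 → 0
0 → 2
2 → 4
4 → 8
8 → 13
13 → 15
15 → 11
11 → 9
9 → 5
5 → 10
10 → 6
6 → 14
14 → 7
7 → 12
7 → 16
16 → 17
6 → 19

18 1 3 0 2 4 8 13 15 11 9 5 10 6 14 7 12 16 17 19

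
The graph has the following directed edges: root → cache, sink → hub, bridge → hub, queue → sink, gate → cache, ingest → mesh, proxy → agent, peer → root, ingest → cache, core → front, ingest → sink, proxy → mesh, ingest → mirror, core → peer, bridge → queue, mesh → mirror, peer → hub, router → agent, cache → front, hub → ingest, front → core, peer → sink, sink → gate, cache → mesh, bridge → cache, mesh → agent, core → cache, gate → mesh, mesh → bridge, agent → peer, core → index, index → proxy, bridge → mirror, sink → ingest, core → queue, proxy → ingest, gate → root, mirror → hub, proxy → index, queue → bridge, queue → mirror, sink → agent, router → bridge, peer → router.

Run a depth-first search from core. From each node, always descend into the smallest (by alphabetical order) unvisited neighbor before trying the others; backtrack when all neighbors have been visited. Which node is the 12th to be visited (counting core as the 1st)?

Visit core
core → cache
cache → front
cache → mesh
mesh → agent
agent → peer
peer → hub
hub → ingest
ingest → mirror
ingest → sink
sink → gate
gate → root
peer → router
router → bridge
bridge → queue
core → index
index → proxy

Visit order: core, cache, front, mesh, agent, peer, hub, ingest, mirror, sink, gate, root, router, bridge, queue, index, proxy

root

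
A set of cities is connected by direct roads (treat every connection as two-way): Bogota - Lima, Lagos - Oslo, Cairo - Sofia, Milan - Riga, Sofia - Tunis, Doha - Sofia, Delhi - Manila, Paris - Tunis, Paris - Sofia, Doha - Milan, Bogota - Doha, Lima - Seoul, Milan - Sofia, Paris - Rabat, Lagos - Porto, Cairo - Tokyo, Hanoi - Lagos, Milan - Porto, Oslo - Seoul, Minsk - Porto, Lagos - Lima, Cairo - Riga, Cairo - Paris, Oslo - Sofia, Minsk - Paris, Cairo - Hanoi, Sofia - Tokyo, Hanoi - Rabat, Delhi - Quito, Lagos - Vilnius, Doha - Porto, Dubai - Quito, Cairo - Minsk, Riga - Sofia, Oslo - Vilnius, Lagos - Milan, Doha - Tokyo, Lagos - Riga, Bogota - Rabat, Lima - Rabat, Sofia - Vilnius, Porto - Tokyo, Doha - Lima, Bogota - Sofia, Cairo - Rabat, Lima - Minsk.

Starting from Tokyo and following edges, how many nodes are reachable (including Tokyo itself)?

18

BFS from Tokyo visits: Tokyo, Cairo, Doha, Porto, Sofia, Hanoi, Minsk, Paris, Rabat, Riga, Bogota, Lima, Milan, Lagos, Oslo, Tunis, Vilnius, Seoul
Reachable nodes: 18 of 22 total.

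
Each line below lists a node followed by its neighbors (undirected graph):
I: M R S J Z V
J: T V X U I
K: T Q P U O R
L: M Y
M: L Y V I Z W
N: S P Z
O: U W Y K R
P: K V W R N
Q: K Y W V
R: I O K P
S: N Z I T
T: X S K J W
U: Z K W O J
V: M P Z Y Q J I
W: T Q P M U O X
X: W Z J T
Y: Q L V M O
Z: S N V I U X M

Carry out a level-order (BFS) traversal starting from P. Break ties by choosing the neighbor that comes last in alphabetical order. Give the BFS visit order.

Visit P; enqueue W, V, R, N, K → queue [W, V, R, N, K]
Visit W; enqueue X, U, T, Q, O, M → queue [V, R, N, K, X, U, T, Q, O, M]
Visit V; enqueue Z, Y, J, I → queue [R, N, K, X, U, T, Q, O, M, Z, Y, J, I]
Visit R → queue [N, K, X, U, T, Q, O, M, Z, Y, J, I]
Visit N; enqueue S → queue [K, X, U, T, Q, O, M, Z, Y, J, I, S]
Visit K → queue [X, U, T, Q, O, M, Z, Y, J, I, S]
Visit X → queue [U, T, Q, O, M, Z, Y, J, I, S]
Visit U → queue [T, Q, O, M, Z, Y, J, I, S]
Visit T → queue [Q, O, M, Z, Y, J, I, S]
Visit Q → queue [O, M, Z, Y, J, I, S]
Visit O → queue [M, Z, Y, J, I, S]
Visit M; enqueue L → queue [Z, Y, J, I, S, L]
Visit Z → queue [Y, J, I, S, L]
Visit Y → queue [J, I, S, L]
Visit J → queue [I, S, L]
Visit I → queue [S, L]
Visit S → queue [L]
Visit L → queue []

P, W, V, R, N, K, X, U, T, Q, O, M, Z, Y, J, I, S, L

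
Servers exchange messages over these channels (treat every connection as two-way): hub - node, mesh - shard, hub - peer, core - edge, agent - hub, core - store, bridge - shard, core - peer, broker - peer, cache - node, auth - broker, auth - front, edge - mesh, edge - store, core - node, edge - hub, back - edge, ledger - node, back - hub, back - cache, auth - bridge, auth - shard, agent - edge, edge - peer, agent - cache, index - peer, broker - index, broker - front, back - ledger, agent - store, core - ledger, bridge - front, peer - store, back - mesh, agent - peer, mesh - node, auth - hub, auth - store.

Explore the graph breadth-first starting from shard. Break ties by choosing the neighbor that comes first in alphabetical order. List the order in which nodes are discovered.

shard auth bridge mesh broker front hub store back edge node index peer agent core cache ledger

Visit shard; enqueue auth, bridge, mesh → queue [auth, bridge, mesh]
Visit auth; enqueue broker, front, hub, store → queue [bridge, mesh, broker, front, hub, store]
Visit bridge → queue [mesh, broker, front, hub, store]
Visit mesh; enqueue back, edge, node → queue [broker, front, hub, store, back, edge, node]
Visit broker; enqueue index, peer → queue [front, hub, store, back, edge, node, index, peer]
Visit front → queue [hub, store, back, edge, node, index, peer]
Visit hub; enqueue agent → queue [store, back, edge, node, index, peer, agent]
Visit store; enqueue core → queue [back, edge, node, index, peer, agent, core]
Visit back; enqueue cache, ledger → queue [edge, node, index, peer, agent, core, cache, ledger]
Visit edge → queue [node, index, peer, agent, core, cache, ledger]
Visit node → queue [index, peer, agent, core, cache, ledger]
Visit index → queue [peer, agent, core, cache, ledger]
Visit peer → queue [agent, core, cache, ledger]
Visit agent → queue [core, cache, ledger]
Visit core → queue [cache, ledger]
Visit cache → queue [ledger]
Visit ledger → queue []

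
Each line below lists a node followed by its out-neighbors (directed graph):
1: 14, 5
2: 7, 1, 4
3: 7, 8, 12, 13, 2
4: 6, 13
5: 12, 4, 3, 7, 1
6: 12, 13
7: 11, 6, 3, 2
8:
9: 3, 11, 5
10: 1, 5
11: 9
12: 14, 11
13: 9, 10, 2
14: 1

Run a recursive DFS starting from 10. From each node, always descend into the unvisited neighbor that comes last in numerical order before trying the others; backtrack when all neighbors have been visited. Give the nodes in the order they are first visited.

Visit 10
10 → 5
5 → 12
12 → 14
14 → 1
12 → 11
11 → 9
9 → 3
3 → 13
13 → 2
2 → 7
7 → 6
2 → 4
3 → 8

10 -> 5 -> 12 -> 14 -> 1 -> 11 -> 9 -> 3 -> 13 -> 2 -> 7 -> 6 -> 4 -> 8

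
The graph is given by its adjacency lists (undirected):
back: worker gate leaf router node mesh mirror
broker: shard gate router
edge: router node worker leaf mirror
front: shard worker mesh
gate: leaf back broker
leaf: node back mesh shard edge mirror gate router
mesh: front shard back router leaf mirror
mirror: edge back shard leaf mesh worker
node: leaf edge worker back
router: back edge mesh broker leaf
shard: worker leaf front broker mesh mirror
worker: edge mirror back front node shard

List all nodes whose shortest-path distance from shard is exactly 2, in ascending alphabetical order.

Level 0: shard
Level 1: broker, front, leaf, mesh, mirror, worker
Level 2: back, edge, gate, node, router

back, edge, gate, node, router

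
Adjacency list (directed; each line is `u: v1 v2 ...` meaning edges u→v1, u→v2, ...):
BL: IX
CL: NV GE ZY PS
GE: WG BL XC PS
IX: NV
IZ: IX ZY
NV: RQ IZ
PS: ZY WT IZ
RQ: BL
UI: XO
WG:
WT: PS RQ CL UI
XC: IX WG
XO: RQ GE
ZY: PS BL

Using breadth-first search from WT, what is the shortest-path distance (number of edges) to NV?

2

Level 0: WT
Level 1: CL, PS, RQ, UI
Level 2: BL, GE, IZ, NV, XO, ZY
Level 3: IX, WG, XC
NV first appears at level 2.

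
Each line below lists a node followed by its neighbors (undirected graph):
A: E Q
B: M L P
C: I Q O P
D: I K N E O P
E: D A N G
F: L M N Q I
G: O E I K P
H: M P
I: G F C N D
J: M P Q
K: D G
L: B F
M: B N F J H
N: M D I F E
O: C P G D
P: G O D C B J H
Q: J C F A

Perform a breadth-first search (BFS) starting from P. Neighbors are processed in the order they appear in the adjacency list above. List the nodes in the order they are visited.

P → G → O → D → C → B → J → H → E → I → K → N → Q → M → L → A → F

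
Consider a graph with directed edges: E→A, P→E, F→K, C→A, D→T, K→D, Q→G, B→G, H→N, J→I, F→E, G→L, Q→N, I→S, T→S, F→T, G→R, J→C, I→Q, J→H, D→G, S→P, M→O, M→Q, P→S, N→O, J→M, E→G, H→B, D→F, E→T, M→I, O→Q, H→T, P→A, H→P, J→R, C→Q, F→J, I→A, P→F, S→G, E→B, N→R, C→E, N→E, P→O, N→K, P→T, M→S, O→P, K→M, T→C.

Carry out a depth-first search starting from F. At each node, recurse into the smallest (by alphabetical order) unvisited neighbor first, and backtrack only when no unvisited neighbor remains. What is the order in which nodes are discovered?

F E A B G L R T C Q N K D M I S P O J H

Visit F
F → E
E → A
E → B
B → G
G → L
G → R
E → T
T → C
C → Q
Q → N
N → K
K → D
K → M
M → I
I → S
S → P
P → O
F → J
J → H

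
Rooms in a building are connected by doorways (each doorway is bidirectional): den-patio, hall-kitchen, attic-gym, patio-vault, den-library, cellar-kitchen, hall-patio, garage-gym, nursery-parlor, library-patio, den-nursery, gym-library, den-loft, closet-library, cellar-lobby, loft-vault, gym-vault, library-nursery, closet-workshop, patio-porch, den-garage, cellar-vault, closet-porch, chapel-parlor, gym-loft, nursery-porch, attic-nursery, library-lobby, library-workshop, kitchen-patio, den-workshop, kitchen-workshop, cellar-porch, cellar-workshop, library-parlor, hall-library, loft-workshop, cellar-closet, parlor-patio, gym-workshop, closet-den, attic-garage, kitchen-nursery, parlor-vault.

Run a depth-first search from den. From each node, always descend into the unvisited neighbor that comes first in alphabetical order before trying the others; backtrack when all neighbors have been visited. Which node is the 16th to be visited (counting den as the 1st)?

Visit den
den → closet
closet → cellar
cellar → kitchen
kitchen → hall
hall → library
library → gym
gym → attic
attic → garage
attic → nursery
nursery → parlor
parlor → chapel
parlor → patio
patio → porch
patio → vault
vault → loft
loft → workshop
library → lobby

Visit order: den, closet, cellar, kitchen, hall, library, gym, attic, garage, nursery, parlor, chapel, patio, porch, vault, loft, workshop, lobby

loft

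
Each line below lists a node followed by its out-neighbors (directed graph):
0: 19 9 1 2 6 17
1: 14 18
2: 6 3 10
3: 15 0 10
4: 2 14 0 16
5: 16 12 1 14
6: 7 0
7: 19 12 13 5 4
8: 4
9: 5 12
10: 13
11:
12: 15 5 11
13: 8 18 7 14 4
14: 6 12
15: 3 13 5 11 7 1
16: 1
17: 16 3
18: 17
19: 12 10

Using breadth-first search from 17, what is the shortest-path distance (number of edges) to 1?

2

Level 0: 17
Level 1: 3, 16
Level 2: 0, 1, 10, 15
Level 3: 2, 5, 6, 7, 9, 11, 13, 14, 18, 19
Level 4: 4, 8, 12
1 first appears at level 2.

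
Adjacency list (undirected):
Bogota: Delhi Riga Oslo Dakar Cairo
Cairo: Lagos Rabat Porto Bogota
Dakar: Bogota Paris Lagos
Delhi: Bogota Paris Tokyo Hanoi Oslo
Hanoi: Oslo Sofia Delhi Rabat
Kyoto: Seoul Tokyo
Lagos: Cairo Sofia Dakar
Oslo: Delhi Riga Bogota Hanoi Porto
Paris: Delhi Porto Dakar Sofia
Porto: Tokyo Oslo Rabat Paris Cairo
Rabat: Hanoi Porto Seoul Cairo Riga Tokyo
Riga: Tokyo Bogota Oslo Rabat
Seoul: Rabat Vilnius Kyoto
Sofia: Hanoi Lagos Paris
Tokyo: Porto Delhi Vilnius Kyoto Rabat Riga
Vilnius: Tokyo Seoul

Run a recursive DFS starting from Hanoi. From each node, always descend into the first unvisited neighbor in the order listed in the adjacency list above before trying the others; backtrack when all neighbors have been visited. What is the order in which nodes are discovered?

Hanoi Oslo Delhi Bogota Riga Tokyo Porto Rabat Seoul Vilnius Kyoto Cairo Lagos Sofia Paris Dakar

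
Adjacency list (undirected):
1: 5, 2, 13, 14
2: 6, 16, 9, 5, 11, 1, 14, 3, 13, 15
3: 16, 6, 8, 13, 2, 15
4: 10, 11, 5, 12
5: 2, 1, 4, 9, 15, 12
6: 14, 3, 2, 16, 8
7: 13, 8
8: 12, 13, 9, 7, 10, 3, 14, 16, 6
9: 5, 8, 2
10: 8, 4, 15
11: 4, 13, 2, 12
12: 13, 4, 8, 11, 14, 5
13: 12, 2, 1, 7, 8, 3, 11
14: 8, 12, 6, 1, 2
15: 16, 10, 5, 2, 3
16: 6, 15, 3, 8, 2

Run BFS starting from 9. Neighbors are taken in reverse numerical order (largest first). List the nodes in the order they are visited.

Visit 9; enqueue 8, 5, 2 → queue [8, 5, 2]
Visit 8; enqueue 16, 14, 13, 12, 10, 7, 6, 3 → queue [5, 2, 16, 14, 13, 12, 10, 7, 6, 3]
Visit 5; enqueue 15, 4, 1 → queue [2, 16, 14, 13, 12, 10, 7, 6, 3, 15, 4, 1]
Visit 2; enqueue 11 → queue [16, 14, 13, 12, 10, 7, 6, 3, 15, 4, 1, 11]
Visit 16 → queue [14, 13, 12, 10, 7, 6, 3, 15, 4, 1, 11]
Visit 14 → queue [13, 12, 10, 7, 6, 3, 15, 4, 1, 11]
Visit 13 → queue [12, 10, 7, 6, 3, 15, 4, 1, 11]
Visit 12 → queue [10, 7, 6, 3, 15, 4, 1, 11]
Visit 10 → queue [7, 6, 3, 15, 4, 1, 11]
Visit 7 → queue [6, 3, 15, 4, 1, 11]
Visit 6 → queue [3, 15, 4, 1, 11]
Visit 3 → queue [15, 4, 1, 11]
Visit 15 → queue [4, 1, 11]
Visit 4 → queue [1, 11]
Visit 1 → queue [11]
Visit 11 → queue []

9 → 8 → 5 → 2 → 16 → 14 → 13 → 12 → 10 → 7 → 6 → 3 → 15 → 4 → 1 → 11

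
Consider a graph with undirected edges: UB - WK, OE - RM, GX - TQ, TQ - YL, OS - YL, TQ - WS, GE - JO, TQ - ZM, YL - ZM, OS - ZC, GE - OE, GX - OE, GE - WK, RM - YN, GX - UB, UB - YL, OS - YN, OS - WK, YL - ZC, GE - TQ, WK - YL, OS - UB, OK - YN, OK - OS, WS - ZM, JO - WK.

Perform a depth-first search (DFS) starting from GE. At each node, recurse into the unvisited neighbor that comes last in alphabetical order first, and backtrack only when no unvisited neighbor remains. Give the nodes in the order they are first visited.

Visit GE
GE → WK
WK → YL
YL → ZM
ZM → WS
WS → TQ
TQ → GX
GX → UB
UB → OS
OS → ZC
OS → YN
YN → RM
RM → OE
YN → OK
WK → JO

GE, WK, YL, ZM, WS, TQ, GX, UB, OS, ZC, YN, RM, OE, OK, JO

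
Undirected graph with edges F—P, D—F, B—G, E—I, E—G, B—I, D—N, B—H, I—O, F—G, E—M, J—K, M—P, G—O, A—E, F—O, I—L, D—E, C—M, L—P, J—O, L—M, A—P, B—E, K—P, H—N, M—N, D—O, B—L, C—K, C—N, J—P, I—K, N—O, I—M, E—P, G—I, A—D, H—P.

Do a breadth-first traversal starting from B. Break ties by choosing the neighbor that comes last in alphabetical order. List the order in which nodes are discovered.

Visit B; enqueue L, I, H, G, E → queue [L, I, H, G, E]
Visit L; enqueue P, M → queue [I, H, G, E, P, M]
Visit I; enqueue O, K → queue [H, G, E, P, M, O, K]
Visit H; enqueue N → queue [G, E, P, M, O, K, N]
Visit G; enqueue F → queue [E, P, M, O, K, N, F]
Visit E; enqueue D, A → queue [P, M, O, K, N, F, D, A]
Visit P; enqueue J → queue [M, O, K, N, F, D, A, J]
Visit M; enqueue C → queue [O, K, N, F, D, A, J, C]
Visit O → queue [K, N, F, D, A, J, C]
Visit K → queue [N, F, D, A, J, C]
Visit N → queue [F, D, A, J, C]
Visit F → queue [D, A, J, C]
Visit D → queue [A, J, C]
Visit A → queue [J, C]
Visit J → queue [C]
Visit C → queue []

B, L, I, H, G, E, P, M, O, K, N, F, D, A, J, C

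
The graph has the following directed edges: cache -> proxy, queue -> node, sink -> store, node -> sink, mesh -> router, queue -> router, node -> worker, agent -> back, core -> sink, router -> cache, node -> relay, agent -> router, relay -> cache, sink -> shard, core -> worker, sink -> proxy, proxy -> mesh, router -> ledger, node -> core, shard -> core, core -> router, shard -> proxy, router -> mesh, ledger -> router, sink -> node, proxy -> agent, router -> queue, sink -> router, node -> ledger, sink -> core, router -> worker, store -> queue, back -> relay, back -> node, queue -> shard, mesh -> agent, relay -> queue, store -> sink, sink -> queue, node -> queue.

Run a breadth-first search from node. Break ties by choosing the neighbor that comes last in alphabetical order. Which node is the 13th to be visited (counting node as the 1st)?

Visit node; enqueue worker, sink, relay, queue, ledger, core → queue [worker, sink, relay, queue, ledger, core]
Visit worker → queue [sink, relay, queue, ledger, core]
Visit sink; enqueue store, shard, router, proxy → queue [relay, queue, ledger, core, store, shard, router, proxy]
Visit relay; enqueue cache → queue [queue, ledger, core, store, shard, router, proxy, cache]
Visit queue → queue [ledger, core, store, shard, router, proxy, cache]
Visit ledger → queue [core, store, shard, router, proxy, cache]
Visit core → queue [store, shard, router, proxy, cache]
Visit store → queue [shard, router, proxy, cache]
Visit shard → queue [router, proxy, cache]
Visit router; enqueue mesh → queue [proxy, cache, mesh]
Visit proxy; enqueue agent → queue [cache, mesh, agent]
Visit cache → queue [mesh, agent]
Visit mesh → queue [agent]
Visit agent; enqueue back → queue [back]
Visit back → queue []

Visit order: node, worker, sink, relay, queue, ledger, core, store, shard, router, proxy, cache, mesh, agent, back

mesh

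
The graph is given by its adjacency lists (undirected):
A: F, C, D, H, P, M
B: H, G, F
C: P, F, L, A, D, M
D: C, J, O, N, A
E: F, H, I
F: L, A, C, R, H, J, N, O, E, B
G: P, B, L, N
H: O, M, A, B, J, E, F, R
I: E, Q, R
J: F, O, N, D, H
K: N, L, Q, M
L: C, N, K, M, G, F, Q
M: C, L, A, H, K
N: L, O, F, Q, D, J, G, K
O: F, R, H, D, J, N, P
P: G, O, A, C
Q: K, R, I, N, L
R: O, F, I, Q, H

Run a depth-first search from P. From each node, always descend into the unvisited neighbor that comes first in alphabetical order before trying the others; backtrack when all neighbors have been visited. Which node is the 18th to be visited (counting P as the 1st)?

R

Visit P
P → A
A → C
C → D
D → J
J → F
F → B
B → G
G → L
L → K
K → M
M → H
H → E
E → I
I → Q
Q → N
N → O
O → R

Visit order: P, A, C, D, J, F, B, G, L, K, M, H, E, I, Q, N, O, R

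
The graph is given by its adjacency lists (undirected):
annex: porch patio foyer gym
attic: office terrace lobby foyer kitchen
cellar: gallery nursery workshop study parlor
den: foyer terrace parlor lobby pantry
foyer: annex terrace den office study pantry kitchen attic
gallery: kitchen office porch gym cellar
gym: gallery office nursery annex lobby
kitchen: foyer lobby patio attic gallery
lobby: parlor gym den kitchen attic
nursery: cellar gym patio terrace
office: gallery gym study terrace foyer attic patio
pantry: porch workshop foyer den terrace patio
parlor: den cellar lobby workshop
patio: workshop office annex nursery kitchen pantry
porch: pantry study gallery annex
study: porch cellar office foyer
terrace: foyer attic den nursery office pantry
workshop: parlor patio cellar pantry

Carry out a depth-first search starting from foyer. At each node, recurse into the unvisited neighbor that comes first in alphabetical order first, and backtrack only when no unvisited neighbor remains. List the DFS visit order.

Visit foyer
foyer → annex
annex → gym
gym → gallery
gallery → cellar
cellar → nursery
nursery → patio
patio → kitchen
kitchen → attic
attic → lobby
lobby → den
den → pantry
pantry → porch
porch → study
study → office
office → terrace
pantry → workshop
workshop → parlor

foyer, annex, gym, gallery, cellar, nursery, patio, kitchen, attic, lobby, den, pantry, porch, study, office, terrace, workshop, parlor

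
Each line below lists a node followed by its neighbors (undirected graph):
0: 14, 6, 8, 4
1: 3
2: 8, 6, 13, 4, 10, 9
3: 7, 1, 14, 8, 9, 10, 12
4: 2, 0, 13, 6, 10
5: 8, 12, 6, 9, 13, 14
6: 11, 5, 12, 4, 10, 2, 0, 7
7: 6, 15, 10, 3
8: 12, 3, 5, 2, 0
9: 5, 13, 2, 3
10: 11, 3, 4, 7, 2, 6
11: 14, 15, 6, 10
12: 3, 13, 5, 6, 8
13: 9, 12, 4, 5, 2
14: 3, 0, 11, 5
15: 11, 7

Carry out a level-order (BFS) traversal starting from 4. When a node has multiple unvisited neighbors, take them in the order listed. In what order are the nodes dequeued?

Visit 4; enqueue 2, 0, 13, 6, 10 → queue [2, 0, 13, 6, 10]
Visit 2; enqueue 8, 9 → queue [0, 13, 6, 10, 8, 9]
Visit 0; enqueue 14 → queue [13, 6, 10, 8, 9, 14]
Visit 13; enqueue 12, 5 → queue [6, 10, 8, 9, 14, 12, 5]
Visit 6; enqueue 11, 7 → queue [10, 8, 9, 14, 12, 5, 11, 7]
Visit 10; enqueue 3 → queue [8, 9, 14, 12, 5, 11, 7, 3]
Visit 8 → queue [9, 14, 12, 5, 11, 7, 3]
Visit 9 → queue [14, 12, 5, 11, 7, 3]
Visit 14 → queue [12, 5, 11, 7, 3]
Visit 12 → queue [5, 11, 7, 3]
Visit 5 → queue [11, 7, 3]
Visit 11; enqueue 15 → queue [7, 3, 15]
Visit 7 → queue [3, 15]
Visit 3; enqueue 1 → queue [15, 1]
Visit 15 → queue [1]
Visit 1 → queue []

4 → 2 → 0 → 13 → 6 → 10 → 8 → 9 → 14 → 12 → 5 → 11 → 7 → 3 → 15 → 1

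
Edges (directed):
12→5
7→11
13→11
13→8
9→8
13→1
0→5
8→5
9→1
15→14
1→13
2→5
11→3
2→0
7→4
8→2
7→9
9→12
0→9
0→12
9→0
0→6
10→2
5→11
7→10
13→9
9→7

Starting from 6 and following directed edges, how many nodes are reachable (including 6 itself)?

BFS from 6 visits: 6
Reachable nodes: 1 of 16 total.

1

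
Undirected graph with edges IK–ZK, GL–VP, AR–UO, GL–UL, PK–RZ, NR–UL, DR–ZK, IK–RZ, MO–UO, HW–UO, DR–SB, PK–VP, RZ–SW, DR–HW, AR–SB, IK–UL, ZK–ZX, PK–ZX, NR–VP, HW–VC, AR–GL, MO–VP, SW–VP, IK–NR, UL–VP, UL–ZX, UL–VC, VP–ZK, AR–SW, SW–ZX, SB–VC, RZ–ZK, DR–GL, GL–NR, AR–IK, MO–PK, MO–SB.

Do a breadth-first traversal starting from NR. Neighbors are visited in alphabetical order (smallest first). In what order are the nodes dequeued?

Visit NR; enqueue GL, IK, UL, VP → queue [GL, IK, UL, VP]
Visit GL; enqueue AR, DR → queue [IK, UL, VP, AR, DR]
Visit IK; enqueue RZ, ZK → queue [UL, VP, AR, DR, RZ, ZK]
Visit UL; enqueue VC, ZX → queue [VP, AR, DR, RZ, ZK, VC, ZX]
Visit VP; enqueue MO, PK, SW → queue [AR, DR, RZ, ZK, VC, ZX, MO, PK, SW]
Visit AR; enqueue SB, UO → queue [DR, RZ, ZK, VC, ZX, MO, PK, SW, SB, UO]
Visit DR; enqueue HW → queue [RZ, ZK, VC, ZX, MO, PK, SW, SB, UO, HW]
Visit RZ → queue [ZK, VC, ZX, MO, PK, SW, SB, UO, HW]
Visit ZK → queue [VC, ZX, MO, PK, SW, SB, UO, HW]
Visit VC → queue [ZX, MO, PK, SW, SB, UO, HW]
Visit ZX → queue [MO, PK, SW, SB, UO, HW]
Visit MO → queue [PK, SW, SB, UO, HW]
Visit PK → queue [SW, SB, UO, HW]
Visit SW → queue [SB, UO, HW]
Visit SB → queue [UO, HW]
Visit UO → queue [HW]
Visit HW → queue []

NR, GL, IK, UL, VP, AR, DR, RZ, ZK, VC, ZX, MO, PK, SW, SB, UO, HW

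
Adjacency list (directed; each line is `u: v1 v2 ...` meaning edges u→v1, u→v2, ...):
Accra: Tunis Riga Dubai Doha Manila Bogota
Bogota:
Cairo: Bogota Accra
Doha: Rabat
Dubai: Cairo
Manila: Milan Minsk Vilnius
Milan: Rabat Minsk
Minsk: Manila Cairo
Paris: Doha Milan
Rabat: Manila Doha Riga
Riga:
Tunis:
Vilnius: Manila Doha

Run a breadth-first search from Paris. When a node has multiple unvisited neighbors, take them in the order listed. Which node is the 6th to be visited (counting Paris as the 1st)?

Manila

Visit Paris; enqueue Doha, Milan → queue [Doha, Milan]
Visit Doha; enqueue Rabat → queue [Milan, Rabat]
Visit Milan; enqueue Minsk → queue [Rabat, Minsk]
Visit Rabat; enqueue Manila, Riga → queue [Minsk, Manila, Riga]
Visit Minsk; enqueue Cairo → queue [Manila, Riga, Cairo]
Visit Manila; enqueue Vilnius → queue [Riga, Cairo, Vilnius]
Visit Riga → queue [Cairo, Vilnius]
Visit Cairo; enqueue Bogota, Accra → queue [Vilnius, Bogota, Accra]
Visit Vilnius → queue [Bogota, Accra]
Visit Bogota → queue [Accra]
Visit Accra; enqueue Tunis, Dubai → queue [Tunis, Dubai]
Visit Tunis → queue [Dubai]
Visit Dubai → queue []

Visit order: Paris, Doha, Milan, Rabat, Minsk, Manila, Riga, Cairo, Vilnius, Bogota, Accra, Tunis, Dubai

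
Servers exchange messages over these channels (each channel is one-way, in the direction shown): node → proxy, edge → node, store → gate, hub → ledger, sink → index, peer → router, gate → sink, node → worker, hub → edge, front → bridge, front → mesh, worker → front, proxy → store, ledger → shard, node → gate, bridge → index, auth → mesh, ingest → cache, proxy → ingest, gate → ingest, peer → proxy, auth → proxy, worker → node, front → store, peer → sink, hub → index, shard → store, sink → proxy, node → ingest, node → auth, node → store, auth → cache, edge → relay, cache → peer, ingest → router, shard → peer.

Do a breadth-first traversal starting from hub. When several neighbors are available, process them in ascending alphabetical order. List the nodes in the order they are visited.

hub → edge → index → ledger → node → relay → shard → auth → gate → ingest → proxy → store → worker → peer → cache → mesh → sink → router → front → bridge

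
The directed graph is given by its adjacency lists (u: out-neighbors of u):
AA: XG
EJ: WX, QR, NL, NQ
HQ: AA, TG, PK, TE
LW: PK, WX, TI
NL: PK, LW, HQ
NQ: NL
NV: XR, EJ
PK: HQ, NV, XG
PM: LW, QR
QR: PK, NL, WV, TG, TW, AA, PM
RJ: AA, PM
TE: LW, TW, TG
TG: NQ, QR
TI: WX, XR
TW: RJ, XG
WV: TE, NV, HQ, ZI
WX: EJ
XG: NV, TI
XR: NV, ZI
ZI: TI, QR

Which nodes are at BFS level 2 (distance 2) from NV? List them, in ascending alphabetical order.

Level 0: NV
Level 1: EJ, XR
Level 2: NL, NQ, QR, WX, ZI
Level 3: AA, HQ, LW, PK, PM, TG, TI, TW, WV
Level 4: RJ, TE, XG

NL, NQ, QR, WX, ZI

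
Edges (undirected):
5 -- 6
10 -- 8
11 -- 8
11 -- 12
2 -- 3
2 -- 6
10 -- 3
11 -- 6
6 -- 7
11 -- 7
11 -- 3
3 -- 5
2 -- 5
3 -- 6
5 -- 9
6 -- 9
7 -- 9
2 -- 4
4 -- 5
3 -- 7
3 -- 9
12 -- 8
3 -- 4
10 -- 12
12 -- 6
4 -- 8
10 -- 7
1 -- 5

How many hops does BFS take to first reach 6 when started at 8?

2

Level 0: 8
Level 1: 4, 10, 11, 12
Level 2: 2, 3, 5, 6, 7
Level 3: 1, 9
6 first appears at level 2.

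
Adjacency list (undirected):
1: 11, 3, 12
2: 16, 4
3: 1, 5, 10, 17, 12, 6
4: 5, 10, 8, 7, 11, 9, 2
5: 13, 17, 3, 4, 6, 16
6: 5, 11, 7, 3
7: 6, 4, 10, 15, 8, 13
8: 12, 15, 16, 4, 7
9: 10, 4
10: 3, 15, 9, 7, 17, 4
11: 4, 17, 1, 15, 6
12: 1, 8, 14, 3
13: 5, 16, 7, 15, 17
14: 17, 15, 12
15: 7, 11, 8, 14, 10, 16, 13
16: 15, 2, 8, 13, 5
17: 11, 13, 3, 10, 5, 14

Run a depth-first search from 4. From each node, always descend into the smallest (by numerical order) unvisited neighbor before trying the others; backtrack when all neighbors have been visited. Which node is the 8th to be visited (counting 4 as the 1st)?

Visit 4
4 → 2
2 → 16
16 → 5
5 → 3
3 → 1
1 → 11
11 → 6
6 → 7
7 → 8
8 → 12
12 → 14
14 → 15
15 → 10
10 → 9
10 → 17
17 → 13

Visit order: 4, 2, 16, 5, 3, 1, 11, 6, 7, 8, 12, 14, 15, 10, 9, 17, 13

6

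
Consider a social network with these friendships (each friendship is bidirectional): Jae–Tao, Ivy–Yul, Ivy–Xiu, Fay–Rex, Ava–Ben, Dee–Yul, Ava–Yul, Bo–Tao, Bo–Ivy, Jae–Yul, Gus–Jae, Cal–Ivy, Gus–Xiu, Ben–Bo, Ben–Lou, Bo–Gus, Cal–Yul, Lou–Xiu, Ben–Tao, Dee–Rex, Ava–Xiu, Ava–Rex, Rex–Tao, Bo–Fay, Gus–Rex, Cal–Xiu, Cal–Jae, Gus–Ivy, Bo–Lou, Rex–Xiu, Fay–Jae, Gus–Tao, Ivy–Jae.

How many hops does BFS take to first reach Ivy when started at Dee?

2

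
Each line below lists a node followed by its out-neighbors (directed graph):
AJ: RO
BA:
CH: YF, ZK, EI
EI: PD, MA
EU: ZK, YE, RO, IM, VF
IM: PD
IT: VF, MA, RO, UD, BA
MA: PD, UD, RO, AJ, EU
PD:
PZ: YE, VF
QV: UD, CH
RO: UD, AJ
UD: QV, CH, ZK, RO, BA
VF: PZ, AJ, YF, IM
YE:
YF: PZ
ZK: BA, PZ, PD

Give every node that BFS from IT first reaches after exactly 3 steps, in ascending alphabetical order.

EI, YE

Level 0: IT
Level 1: BA, MA, RO, UD, VF
Level 2: AJ, CH, EU, IM, PD, PZ, QV, YF, ZK
Level 3: EI, YE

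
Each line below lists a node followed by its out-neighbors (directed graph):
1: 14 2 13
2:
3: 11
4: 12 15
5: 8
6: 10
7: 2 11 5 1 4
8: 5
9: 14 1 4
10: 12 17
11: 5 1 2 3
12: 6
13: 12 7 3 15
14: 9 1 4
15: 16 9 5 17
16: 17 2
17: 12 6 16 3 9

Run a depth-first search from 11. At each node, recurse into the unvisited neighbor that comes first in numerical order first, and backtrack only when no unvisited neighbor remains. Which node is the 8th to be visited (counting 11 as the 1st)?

Visit 11
11 → 1
1 → 2
1 → 13
13 → 3
13 → 7
7 → 4
4 → 12
12 → 6
6 → 10
10 → 17
17 → 9
9 → 14
17 → 16
4 → 15
15 → 5
5 → 8

Visit order: 11, 1, 2, 13, 3, 7, 4, 12, 6, 10, 17, 9, 14, 16, 15, 5, 8

12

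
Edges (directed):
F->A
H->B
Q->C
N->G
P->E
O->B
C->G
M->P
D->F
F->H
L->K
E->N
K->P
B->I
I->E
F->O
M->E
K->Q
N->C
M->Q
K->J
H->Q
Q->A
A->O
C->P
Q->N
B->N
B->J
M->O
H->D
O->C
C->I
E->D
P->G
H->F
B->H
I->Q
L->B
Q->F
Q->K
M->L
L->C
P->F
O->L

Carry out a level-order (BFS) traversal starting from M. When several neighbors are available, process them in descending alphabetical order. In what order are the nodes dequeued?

M → Q → P → O → L → E → N → K → F → C → A → G → B → D → J → H → I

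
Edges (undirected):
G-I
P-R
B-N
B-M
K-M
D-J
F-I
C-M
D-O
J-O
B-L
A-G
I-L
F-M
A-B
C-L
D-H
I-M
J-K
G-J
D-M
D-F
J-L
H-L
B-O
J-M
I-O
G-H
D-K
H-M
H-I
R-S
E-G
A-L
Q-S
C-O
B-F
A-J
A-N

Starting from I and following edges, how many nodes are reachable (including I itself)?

15

BFS from I visits: I, O, M, L, H, G, F, J, D, C, B, K, A, E, N
Reachable nodes: 15 of 19 total.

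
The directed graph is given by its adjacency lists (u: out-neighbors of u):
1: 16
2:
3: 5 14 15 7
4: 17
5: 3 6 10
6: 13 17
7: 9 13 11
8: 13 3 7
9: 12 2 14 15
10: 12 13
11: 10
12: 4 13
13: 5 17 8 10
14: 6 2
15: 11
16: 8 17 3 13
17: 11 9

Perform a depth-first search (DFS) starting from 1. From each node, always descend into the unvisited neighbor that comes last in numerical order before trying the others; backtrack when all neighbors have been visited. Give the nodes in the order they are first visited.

1 -> 16 -> 17 -> 11 -> 10 -> 13 -> 8 -> 7 -> 9 -> 15 -> 14 -> 6 -> 2 -> 12 -> 4 -> 3 -> 5

Visit 1
1 → 16
16 → 17
17 → 11
11 → 10
10 → 13
13 → 8
8 → 7
7 → 9
9 → 15
9 → 14
14 → 6
14 → 2
9 → 12
12 → 4
8 → 3
3 → 5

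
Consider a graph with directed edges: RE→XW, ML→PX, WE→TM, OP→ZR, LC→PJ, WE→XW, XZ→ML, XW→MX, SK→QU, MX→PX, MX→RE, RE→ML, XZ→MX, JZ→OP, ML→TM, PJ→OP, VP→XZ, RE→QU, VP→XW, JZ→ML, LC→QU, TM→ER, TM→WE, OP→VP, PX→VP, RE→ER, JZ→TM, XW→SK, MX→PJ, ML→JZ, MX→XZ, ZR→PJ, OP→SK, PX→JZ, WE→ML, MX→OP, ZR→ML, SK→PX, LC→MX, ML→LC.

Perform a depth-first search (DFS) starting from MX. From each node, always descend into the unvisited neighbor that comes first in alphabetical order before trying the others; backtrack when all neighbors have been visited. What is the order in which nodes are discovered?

MX → OP → SK → PX → JZ → ML → LC → PJ → QU → TM → ER → WE → XW → VP → XZ → ZR → RE

Visit MX
MX → OP
OP → SK
SK → PX
PX → JZ
JZ → ML
ML → LC
LC → PJ
LC → QU
ML → TM
TM → ER
TM → WE
WE → XW
PX → VP
VP → XZ
OP → ZR
MX → RE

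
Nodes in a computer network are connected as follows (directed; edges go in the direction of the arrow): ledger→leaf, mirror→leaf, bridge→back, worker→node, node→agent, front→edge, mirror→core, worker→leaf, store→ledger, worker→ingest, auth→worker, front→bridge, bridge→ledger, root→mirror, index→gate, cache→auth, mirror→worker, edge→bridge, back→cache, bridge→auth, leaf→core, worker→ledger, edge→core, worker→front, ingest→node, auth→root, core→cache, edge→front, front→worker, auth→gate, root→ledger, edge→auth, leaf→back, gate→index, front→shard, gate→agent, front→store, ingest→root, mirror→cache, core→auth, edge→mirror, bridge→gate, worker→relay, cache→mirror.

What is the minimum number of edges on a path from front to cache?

Level 0: front
Level 1: bridge, edge, shard, store, worker
Level 2: auth, back, core, gate, ingest, leaf, ledger, mirror, node, relay
Level 3: agent, cache, index, root
cache first appears at level 3.

3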